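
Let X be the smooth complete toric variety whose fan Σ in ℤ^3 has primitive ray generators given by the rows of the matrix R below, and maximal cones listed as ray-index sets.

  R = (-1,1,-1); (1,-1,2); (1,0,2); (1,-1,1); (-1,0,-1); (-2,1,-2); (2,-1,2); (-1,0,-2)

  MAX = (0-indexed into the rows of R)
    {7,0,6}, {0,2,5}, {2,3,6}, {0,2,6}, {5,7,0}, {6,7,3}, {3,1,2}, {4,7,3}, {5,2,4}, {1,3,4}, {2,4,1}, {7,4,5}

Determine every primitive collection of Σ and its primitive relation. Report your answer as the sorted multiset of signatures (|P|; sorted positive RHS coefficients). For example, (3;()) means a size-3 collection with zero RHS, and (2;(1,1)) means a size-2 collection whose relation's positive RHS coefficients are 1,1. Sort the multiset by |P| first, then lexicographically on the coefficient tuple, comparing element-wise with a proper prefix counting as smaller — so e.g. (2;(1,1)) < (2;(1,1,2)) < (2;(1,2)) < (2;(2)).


Primitive collections (11):

  • {0,3}:  v_{0} + v_{3} = 0 — sig = (2;())
  • {2,7}:  v_{2} + v_{7} = 0 — sig = (2;())
  • {5,6}:  v_{5} + v_{6} = 0 — sig = (2;())
  • {0,4}:  v_{0} + v_{4} = v_{5} — sig = (2;(1))
  • {3,5}:  v_{3} + v_{5} = v_{4} — sig = (2;(1))
  • {4,6}:  v_{4} + v_{6} = v_{3} — sig = (2;(1))
  • {0,1}:  v_{0} + v_{1} = v_{2} + v_{4} — sig = (2;(1,1))
  • {1,7}:  v_{1} + v_{7} = v_{3} + v_{4} — sig = (2;(1,1))
  • {1,5}:  v_{1} + v_{5} = v_{2} + 2·v_{4} — sig = (2;(1,2))
  • {1,6}:  v_{1} + v_{6} = v_{2} + 2·v_{3} — sig = (2;(1,2))
  • {2,3,4}:  v_{2} + v_{3} + v_{4} = v_{1} — sig = (3;(1))

Sorted signature multiset PRS(X):
    |P|=2: 10 collections, coeffs (), (), (), (1), (1), (1), (1,1), (1,1), (1,2), (1,2)
    |P|=3: 1 collection, coeffs (1)


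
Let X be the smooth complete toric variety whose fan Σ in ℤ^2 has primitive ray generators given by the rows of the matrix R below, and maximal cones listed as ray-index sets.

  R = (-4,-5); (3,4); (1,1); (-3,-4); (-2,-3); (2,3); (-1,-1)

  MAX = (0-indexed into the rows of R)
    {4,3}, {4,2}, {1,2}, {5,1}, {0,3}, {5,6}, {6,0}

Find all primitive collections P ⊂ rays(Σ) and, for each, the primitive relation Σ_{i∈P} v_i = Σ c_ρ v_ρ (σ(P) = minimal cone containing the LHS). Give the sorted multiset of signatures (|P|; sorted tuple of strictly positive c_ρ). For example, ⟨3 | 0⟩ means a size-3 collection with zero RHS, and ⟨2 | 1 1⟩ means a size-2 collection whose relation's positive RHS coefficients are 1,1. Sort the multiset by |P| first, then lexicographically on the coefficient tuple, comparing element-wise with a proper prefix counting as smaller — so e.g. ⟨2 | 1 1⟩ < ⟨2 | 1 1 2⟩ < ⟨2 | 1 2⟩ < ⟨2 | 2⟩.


|primitive collections| = 14. Relations:

  {1,3}:  v_{1} + v_{3} = 0  ⟹  sig = ⟨2 | 0⟩
  {2,6}:  v_{2} + v_{6} = 0  ⟹  sig = ⟨2 | 0⟩
  {4,5}:  v_{4} + v_{5} = 0  ⟹  sig = ⟨2 | 0⟩
  {0,1}:  v_{0} + v_{1} = v_{6}  ⟹  sig = ⟨2 | 1⟩
  {0,2}:  v_{0} + v_{2} = v_{3}  ⟹  sig = ⟨2 | 1⟩
  {1,4}:  v_{1} + v_{4} = v_{2}  ⟹  sig = ⟨2 | 1⟩
  {1,6}:  v_{1} + v_{6} = v_{5}  ⟹  sig = ⟨2 | 1⟩
  {2,3}:  v_{2} + v_{3} = v_{4}  ⟹  sig = ⟨2 | 1⟩
  {2,5}:  v_{2} + v_{5} = v_{1}  ⟹  sig = ⟨2 | 1⟩
  {3,5}:  v_{3} + v_{5} = v_{6}  ⟹  sig = ⟨2 | 1⟩
  {3,6}:  v_{3} + v_{6} = v_{0}  ⟹  sig = ⟨2 | 1⟩
  {4,6}:  v_{4} + v_{6} = v_{3}  ⟹  sig = ⟨2 | 1⟩
  {0,4}:  v_{0} + v_{4} = 2·v_{3}  ⟹  sig = ⟨2 | 2⟩
  {0,5}:  v_{0} + v_{5} = 2·v_{6}  ⟹  sig = ⟨2 | 2⟩

Signatures (|P|; sorted positive RHS coefficients), sorted:
{ ⟨2 | 0⟩ ×3,  ⟨2 | 1⟩ ×9,  ⟨2 | 2⟩ ×2 }


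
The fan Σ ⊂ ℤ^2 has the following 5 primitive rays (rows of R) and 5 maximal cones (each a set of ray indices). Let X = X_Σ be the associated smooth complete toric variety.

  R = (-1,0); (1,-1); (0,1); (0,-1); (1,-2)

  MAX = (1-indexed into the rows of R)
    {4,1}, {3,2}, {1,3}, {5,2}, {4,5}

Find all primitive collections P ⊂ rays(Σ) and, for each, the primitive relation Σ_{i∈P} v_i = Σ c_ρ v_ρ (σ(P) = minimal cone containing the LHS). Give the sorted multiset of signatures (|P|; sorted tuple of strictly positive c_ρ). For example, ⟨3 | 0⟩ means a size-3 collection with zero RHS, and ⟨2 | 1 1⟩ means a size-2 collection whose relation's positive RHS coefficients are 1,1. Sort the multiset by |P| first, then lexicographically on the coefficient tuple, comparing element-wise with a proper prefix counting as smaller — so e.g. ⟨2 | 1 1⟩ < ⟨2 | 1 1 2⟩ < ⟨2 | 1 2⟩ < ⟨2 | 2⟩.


Minimal non-faces — 5 found among 5 rays, 5 max cones:

  {3,4}:  v_{3} + v_{4} = 0  ⟹  sig = ⟨2 | 0⟩
  {1,2}:  v_{1} + v_{2} = v_{4}  ⟹  sig = ⟨2 | 1⟩
  {2,4}:  v_{2} + v_{4} = v_{5}  ⟹  sig = ⟨2 | 1⟩
  {3,5}:  v_{3} + v_{5} = v_{2}  ⟹  sig = ⟨2 | 1⟩
  {1,5}:  v_{1} + v_{5} = 2·v_{4}  ⟹  sig = ⟨2 | 2⟩

Hence PRS(X_Σ) =
    |P|=2: 5 collections, coeffs (), (1), (1), (1), (2)


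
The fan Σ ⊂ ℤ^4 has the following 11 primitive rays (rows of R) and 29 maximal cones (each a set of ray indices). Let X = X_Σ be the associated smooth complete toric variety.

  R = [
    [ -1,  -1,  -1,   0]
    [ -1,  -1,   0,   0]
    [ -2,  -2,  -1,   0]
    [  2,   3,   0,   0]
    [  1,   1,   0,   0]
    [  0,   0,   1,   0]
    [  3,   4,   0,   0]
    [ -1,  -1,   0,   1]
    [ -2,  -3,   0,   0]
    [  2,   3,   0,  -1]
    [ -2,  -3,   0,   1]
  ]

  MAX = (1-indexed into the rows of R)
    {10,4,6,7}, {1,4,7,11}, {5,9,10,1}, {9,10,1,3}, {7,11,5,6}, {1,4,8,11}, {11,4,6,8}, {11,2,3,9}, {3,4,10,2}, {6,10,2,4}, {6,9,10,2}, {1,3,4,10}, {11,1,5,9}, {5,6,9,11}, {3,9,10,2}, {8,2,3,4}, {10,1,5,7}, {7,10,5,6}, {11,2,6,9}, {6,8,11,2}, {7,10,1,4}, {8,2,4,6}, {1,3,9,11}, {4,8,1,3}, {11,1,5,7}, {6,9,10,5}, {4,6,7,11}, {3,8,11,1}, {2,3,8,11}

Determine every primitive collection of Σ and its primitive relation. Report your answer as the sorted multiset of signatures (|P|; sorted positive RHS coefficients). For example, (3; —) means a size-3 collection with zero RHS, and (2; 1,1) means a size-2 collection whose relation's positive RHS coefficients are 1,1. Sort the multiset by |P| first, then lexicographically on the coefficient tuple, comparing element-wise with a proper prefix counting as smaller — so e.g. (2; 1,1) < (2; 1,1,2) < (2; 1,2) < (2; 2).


|primitive collections| = 17. Relations:

  P={2,5}:  v_{2} + v_{5} = 0  ⟹  sig = (2; —)
  P={4,9}:  v_{4} + v_{9} = 0  ⟹  sig = (2; —)
  P={10,11}:  v_{10} + v_{11} = 0  ⟹  sig = (2; —)
  P={1,2}:  v_{1} + v_{2} = v_{3}  ⟹  sig = (2; 1)
  P={1,6}:  v_{1} + v_{6} = v_{2}  ⟹  sig = (2; 1)
  P={2,7}:  v_{2} + v_{7} = v_{4}  ⟹  sig = (2; 1)
  P={3,5}:  v_{3} + v_{5} = v_{1}  ⟹  sig = (2; 1)
  P={4,5}:  v_{4} + v_{5} = v_{7}  ⟹  sig = (2; 1)
  P={7,9}:  v_{7} + v_{9} = v_{5}  ⟹  sig = (2; 1)
  P={3,7}:  v_{3} + v_{7} = v_{1} + v_{4}  ⟹  sig = (2; 1,1)
  P={5,8}:  v_{5} + v_{8} = v_{4} + v_{11}  ⟹  sig = (2; 1,1)
  P={8,9}:  v_{8} + v_{9} = v_{2} + v_{11}  ⟹  sig = (2; 1,1)
  P={8,10}:  v_{8} + v_{10} = v_{2} + v_{4}  ⟹  sig = (2; 1,1)
  P={7,8}:  v_{7} + v_{8} = 2·v_{4} + v_{11}  ⟹  sig = (2; 1,2)
  P={3,6}:  v_{3} + v_{6} = 2·v_{2}  ⟹  sig = (2; 2)
  P={2,4,11}:  v_{2} + v_{4} + v_{11} = v_{8}  ⟹  sig = (3; 1)
  P={3,4,11}:  v_{3} + v_{4} + v_{11} = v_{1} + v_{8}  ⟹  sig = (3; 1,1)

Signatures (|P|; sorted positive RHS coefficients), sorted:
    (2; —)
    (2; —)
    (2; —)
    (2; 1)
    (2; 1)
    (2; 1)
    (2; 1)
    (2; 1)
    (2; 1)
    (2; 1,1)
    (2; 1,1)
    (2; 1,1)
    (2; 1,1)
    (2; 1,2)
    (2; 2)
    (3; 1)
    (3; 1,1)


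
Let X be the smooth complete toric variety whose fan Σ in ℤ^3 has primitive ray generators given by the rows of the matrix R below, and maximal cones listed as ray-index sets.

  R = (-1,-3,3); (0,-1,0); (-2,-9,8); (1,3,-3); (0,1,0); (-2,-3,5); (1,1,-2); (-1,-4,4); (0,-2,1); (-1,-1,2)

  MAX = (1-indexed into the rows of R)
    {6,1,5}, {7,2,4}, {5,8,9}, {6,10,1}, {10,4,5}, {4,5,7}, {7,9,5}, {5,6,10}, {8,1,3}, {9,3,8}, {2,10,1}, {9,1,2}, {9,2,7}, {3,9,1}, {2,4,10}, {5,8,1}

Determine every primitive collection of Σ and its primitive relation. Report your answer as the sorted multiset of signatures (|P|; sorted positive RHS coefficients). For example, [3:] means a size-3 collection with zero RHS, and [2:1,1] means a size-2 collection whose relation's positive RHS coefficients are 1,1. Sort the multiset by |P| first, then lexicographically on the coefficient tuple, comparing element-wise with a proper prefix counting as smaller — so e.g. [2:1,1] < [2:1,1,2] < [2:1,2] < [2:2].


24 minimal non-faces of Δ(Σ) (on 10 rays):

  {1,4}:  v_{1} + v_{4} = 0  ⇒ sig = [2:]
  {2,5}:  v_{2} + v_{5} = 0  ⇒ sig = [2:]
  {7,10}:  v_{7} + v_{10} = 0  ⇒ sig = [2:]
  {1,7}:  v_{1} + v_{7} = v_{9}  ⇒ sig = [2:1]
  {4,9}:  v_{4} + v_{9} = v_{7}  ⇒ sig = [2:1]
  {9,10}:  v_{9} + v_{10} = v_{1}  ⇒ sig = [2:1]
  {2,6}:  v_{2} + v_{6} = v_{1} + v_{10}  ⇒ sig = [2:1,1]
  {2,8}:  v_{2} + v_{8} = v_{1} + v_{9}  ⇒ sig = [2:1,1]
  {3,4}:  v_{3} + v_{4} = v_{8} + v_{9}  ⇒ sig = [2:1,1]
  {4,6}:  v_{4} + v_{6} = v_{5} + v_{10}  ⇒ sig = [2:1,1]
  {4,8}:  v_{4} + v_{8} = v_{5} + v_{9}  ⇒ sig = [2:1,1]
  {6,7}:  v_{6} + v_{7} = v_{1} + v_{5}  ⇒ sig = [2:1,1]
  {3,6}:  v_{3} + v_{6} = 3·v_{1} + v_{5} + v_{8}  ⇒ sig = [2:1,1,3]
  {3,7}:  v_{3} + v_{7} = v_{8} + 2·v_{9}  ⇒ sig = [2:1,2]
  {3,10}:  v_{3} + v_{10} = 2·v_{1} + v_{8}  ⇒ sig = [2:1,2]
  {6,9}:  v_{6} + v_{9} = 2·v_{1} + v_{5}  ⇒ sig = [2:1,2]
  {7,8}:  v_{7} + v_{8} = v_{5} + 2·v_{9}  ⇒ sig = [2:1,2]
  {8,10}:  v_{8} + v_{10} = 2·v_{1} + v_{5}  ⇒ sig = [2:1,2]
  {3,5}:  v_{3} + v_{5} = 2·v_{8}  ⇒ sig = [2:2]
  {2,3}:  v_{2} + v_{3} = 2·v_{1} + 2·v_{9}  ⇒ sig = [2:2,2]
  {6,8}:  v_{6} + v_{8} = 3·v_{1} + 2·v_{5}  ⇒ sig = [2:2,3]
  {1,5,9}:  v_{1} + v_{5} + v_{9} = v_{8}  ⇒ sig = [3:1]
  {1,5,10}:  v_{1} + v_{5} + v_{10} = v_{6}  ⇒ sig = [3:1]
  {1,8,9}:  v_{1} + v_{8} + v_{9} = v_{3}  ⇒ sig = [3:1]

so the primitive-relation signature multiset is
{ [2:] ×3,  [2:1] ×3,  [2:1,1] ×6,  [2:1,1,3],  [2:1,2] ×5,  [2:2],  [2:2,2],  [2:2,3],  [3:1] ×3 }


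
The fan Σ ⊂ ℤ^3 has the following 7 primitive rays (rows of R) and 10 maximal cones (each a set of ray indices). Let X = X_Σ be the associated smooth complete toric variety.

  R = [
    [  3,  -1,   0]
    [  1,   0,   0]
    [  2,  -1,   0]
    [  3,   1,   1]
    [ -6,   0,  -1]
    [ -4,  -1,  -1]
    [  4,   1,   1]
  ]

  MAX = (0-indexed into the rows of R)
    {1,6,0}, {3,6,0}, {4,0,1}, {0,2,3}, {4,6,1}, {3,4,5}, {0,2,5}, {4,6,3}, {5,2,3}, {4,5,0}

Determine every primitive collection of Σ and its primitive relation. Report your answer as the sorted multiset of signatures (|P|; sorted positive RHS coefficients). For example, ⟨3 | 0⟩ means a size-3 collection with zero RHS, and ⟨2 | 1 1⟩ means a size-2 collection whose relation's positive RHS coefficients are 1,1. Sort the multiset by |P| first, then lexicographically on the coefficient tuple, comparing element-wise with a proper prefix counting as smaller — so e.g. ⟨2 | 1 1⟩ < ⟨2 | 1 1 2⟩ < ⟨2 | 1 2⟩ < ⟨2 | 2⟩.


9 minimal non-faces of Δ(Σ) (on 7 rays):

  P = {5,6}:  v_{5} + v_{6} = 0  →  sig = ⟨2 | 0⟩
  P = {1,2}:  v_{1} + v_{2} = v_{0}  →  sig = ⟨2 | 1⟩
  P = {1,3}:  v_{1} + v_{3} = v_{6}  →  sig = ⟨2 | 1⟩
  P = {2,4}:  v_{2} + v_{4} = v_{5}  →  sig = ⟨2 | 1⟩
  P = {1,5}:  v_{1} + v_{5} = v_{0} + v_{4}  →  sig = ⟨2 | 1 1⟩
  P = {2,6}:  v_{2} + v_{6} = v_{0} + v_{3}  →  sig = ⟨2 | 1 1⟩
  P = {0,3,4}:  v_{0} + v_{3} + v_{4} = 0  →  sig = ⟨3 | 0⟩
  P = {0,3,5}:  v_{0} + v_{3} + v_{5} = v_{2}  →  sig = ⟨3 | 1⟩
  P = {0,4,6}:  v_{0} + v_{4} + v_{6} = v_{1}  →  sig = ⟨3 | 1⟩

Sorted signature multiset PRS(X):
    |P|=2: 6 collections, coeffs (), (1), (1), (1), (1,1), (1,1)
    |P|=3: 3 collections, coeffs (), (1), (1)


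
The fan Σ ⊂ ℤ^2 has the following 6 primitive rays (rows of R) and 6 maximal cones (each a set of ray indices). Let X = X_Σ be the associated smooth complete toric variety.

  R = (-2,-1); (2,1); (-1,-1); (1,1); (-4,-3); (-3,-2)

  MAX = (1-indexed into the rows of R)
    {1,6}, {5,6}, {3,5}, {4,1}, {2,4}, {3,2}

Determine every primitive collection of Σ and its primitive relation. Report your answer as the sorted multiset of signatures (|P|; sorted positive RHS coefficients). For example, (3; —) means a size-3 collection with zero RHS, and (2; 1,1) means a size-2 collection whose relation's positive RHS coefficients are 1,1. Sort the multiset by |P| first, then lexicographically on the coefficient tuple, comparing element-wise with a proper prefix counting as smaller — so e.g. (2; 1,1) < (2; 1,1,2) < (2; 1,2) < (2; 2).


The 9 primitive collections of Σ (r=6, n=2):

  P = {1,2}:  v_{1} + v_{2} = 0  so sig = (2; —)
  P = {3,4}:  v_{3} + v_{4} = 0  so sig = (2; —)
  P = {1,3}:  v_{1} + v_{3} = v_{6}  so sig = (2; 1)
  P = {2,6}:  v_{2} + v_{6} = v_{3}  so sig = (2; 1)
  P = {3,6}:  v_{3} + v_{6} = v_{5}  so sig = (2; 1)
  P = {4,5}:  v_{4} + v_{5} = v_{6}  so sig = (2; 1)
  P = {4,6}:  v_{4} + v_{6} = v_{1}  so sig = (2; 1)
  P = {1,5}:  v_{1} + v_{5} = 2·v_{6}  so sig = (2; 2)
  P = {2,5}:  v_{2} + v_{5} = 2·v_{3}  so sig = (2; 2)

so the primitive-relation signature multiset is
[(2; —), (2; —), (2; 1), (2; 1), (2; 1), (2; 1), (2; 1), (2; 2), (2; 2)]


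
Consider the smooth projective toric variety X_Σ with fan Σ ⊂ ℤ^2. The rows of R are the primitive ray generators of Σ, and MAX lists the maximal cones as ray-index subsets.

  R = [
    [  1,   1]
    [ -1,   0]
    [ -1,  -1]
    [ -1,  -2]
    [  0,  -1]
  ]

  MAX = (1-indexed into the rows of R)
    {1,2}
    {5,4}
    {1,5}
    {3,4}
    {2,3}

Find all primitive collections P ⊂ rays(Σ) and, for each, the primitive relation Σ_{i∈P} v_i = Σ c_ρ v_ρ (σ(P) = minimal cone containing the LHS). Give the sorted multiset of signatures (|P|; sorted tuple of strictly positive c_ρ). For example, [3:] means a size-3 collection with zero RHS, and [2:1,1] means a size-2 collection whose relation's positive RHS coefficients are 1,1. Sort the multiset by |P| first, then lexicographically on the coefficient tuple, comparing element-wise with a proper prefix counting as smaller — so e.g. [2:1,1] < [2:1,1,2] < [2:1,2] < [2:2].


|primitive collections| = 5. Relations:

  P = {1,3}:  v_{1} + v_{3} = 0  ⇒ sig = [2:]
  P = {1,4}:  v_{1} + v_{4} = v_{5}  ⇒ sig = [2:1]
  P = {2,5}:  v_{2} + v_{5} = v_{3}  ⇒ sig = [2:1]
  P = {3,5}:  v_{3} + v_{5} = v_{4}  ⇒ sig = [2:1]
  P = {2,4}:  v_{2} + v_{4} = 2·v_{3}  ⇒ sig = [2:2]

Sorted signature multiset PRS(X):
    |P|=2: 5 collections, coeffs (), (1), (1), (1), (2)


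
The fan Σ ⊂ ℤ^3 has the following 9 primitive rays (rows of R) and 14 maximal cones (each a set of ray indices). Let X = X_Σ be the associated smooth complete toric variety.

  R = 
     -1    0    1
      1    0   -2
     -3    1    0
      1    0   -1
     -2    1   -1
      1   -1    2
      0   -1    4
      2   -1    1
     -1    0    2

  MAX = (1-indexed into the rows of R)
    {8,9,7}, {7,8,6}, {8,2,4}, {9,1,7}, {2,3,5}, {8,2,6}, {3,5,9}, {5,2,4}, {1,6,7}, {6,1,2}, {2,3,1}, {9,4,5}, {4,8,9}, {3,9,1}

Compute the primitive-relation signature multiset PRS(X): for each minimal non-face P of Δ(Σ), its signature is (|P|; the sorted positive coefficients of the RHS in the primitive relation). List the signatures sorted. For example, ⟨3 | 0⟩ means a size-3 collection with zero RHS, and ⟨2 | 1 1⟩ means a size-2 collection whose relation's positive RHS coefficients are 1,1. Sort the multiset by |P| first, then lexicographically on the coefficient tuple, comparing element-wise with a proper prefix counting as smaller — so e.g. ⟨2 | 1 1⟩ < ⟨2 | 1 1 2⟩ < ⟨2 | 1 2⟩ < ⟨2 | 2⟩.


Σ has 15 primitive collections:

  {1,4}:  v_{1} + v_{4} = 0  ⇒ sig = ⟨2 | 0⟩
  {2,9}:  v_{2} + v_{9} = 0  ⇒ sig = ⟨2 | 0⟩
  {5,8}:  v_{5} + v_{8} = 0  ⇒ sig = ⟨2 | 0⟩
  {1,5}:  v_{1} + v_{5} = v_{3}  ⇒ sig = ⟨2 | 1⟩
  {1,8}:  v_{1} + v_{8} = v_{6}  ⇒ sig = ⟨2 | 1⟩
  {2,7}:  v_{2} + v_{7} = v_{6}  ⇒ sig = ⟨2 | 1⟩
  {3,4}:  v_{3} + v_{4} = v_{5}  ⇒ sig = ⟨2 | 1⟩
  {3,8}:  v_{3} + v_{8} = v_{1}  ⇒ sig = ⟨2 | 1⟩
  {4,6}:  v_{4} + v_{6} = v_{8}  ⇒ sig = ⟨2 | 1⟩
  {5,6}:  v_{5} + v_{6} = v_{1}  ⇒ sig = ⟨2 | 1⟩
  {6,9}:  v_{6} + v_{9} = v_{7}  ⇒ sig = ⟨2 | 1⟩
  {4,7}:  v_{4} + v_{7} = v_{8} + v_{9}  ⇒ sig = ⟨2 | 1 1⟩
  {5,7}:  v_{5} + v_{7} = v_{1} + v_{9}  ⇒ sig = ⟨2 | 1 1⟩
  {3,7}:  v_{3} + v_{7} = 2·v_{1} + v_{9}  ⇒ sig = ⟨2 | 1 2⟩
  {3,6}:  v_{3} + v_{6} = 2·v_{1}  ⇒ sig = ⟨2 | 2⟩

Sorted signature multiset PRS(X):
{ ⟨2 | 0⟩ ×3,  ⟨2 | 1⟩ ×8,  ⟨2 | 1 1⟩ ×2,  ⟨2 | 1 2⟩,  ⟨2 | 2⟩ }


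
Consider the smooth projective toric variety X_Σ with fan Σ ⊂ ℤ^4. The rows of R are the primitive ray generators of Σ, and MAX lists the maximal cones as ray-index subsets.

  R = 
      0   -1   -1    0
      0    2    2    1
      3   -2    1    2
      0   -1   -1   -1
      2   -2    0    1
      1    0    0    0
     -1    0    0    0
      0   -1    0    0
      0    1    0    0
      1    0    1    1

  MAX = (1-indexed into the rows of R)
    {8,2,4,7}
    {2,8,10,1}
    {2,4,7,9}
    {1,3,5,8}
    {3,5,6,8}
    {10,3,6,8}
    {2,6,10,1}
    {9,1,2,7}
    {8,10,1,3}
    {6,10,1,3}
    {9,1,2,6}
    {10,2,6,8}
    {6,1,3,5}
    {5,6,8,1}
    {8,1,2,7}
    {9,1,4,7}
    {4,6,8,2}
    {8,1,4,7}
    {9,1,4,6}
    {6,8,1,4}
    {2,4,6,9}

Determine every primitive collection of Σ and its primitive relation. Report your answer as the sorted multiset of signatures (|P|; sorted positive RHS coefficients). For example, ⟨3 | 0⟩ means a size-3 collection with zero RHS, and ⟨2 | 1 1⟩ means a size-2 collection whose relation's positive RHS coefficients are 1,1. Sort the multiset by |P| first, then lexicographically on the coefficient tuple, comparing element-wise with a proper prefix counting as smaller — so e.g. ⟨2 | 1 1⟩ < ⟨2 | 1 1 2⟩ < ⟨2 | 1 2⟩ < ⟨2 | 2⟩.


18 minimal non-faces of Δ(Σ) (on 10 rays):

  P={6,7}:  v_{6} + v_{7} = 0 — sig = ⟨2 | 0⟩
  P={8,9}:  v_{8} + v_{9} = 0 — sig = ⟨2 | 0⟩
  P={5,10}:  v_{5} + v_{10} = v_{3} — sig = ⟨2 | 1⟩
  P={4,10}:  v_{4} + v_{10} = v_{6} + v_{8} — sig = ⟨2 | 1 1⟩
  P={3,4}:  v_{3} + v_{4} = v_{5} + v_{6} + v_{8} — sig = ⟨2 | 1 1 1⟩
  P={5,7}:  v_{5} + v_{7} = v_{1} + v_{8} + v_{10} — sig = ⟨2 | 1 1 1⟩
  P={5,9}:  v_{5} + v_{9} = v_{1} + v_{6} + v_{10} — sig = ⟨2 | 1 1 1⟩
  P={7,10}:  v_{7} + v_{10} = v_{1} + v_{2} + v_{8} — sig = ⟨2 | 1 1 1⟩
  P={9,10}:  v_{9} + v_{10} = v_{1} + v_{2} + v_{6} — sig = ⟨2 | 1 1 1⟩
  P={3,7}:  v_{3} + v_{7} = v_{1} + v_{8} + 2·v_{10} — sig = ⟨2 | 1 1 2⟩
  P={3,9}:  v_{3} + v_{9} = v_{1} + v_{6} + 2·v_{10} — sig = ⟨2 | 1 1 2⟩
  P={4,5}:  v_{4} + v_{5} = v_{1} + 2·v_{6} + 2·v_{8} — sig = ⟨2 | 1 2 2⟩
  P={2,5}:  v_{2} + v_{5} = 2·v_{10} — sig = ⟨2 | 2⟩
  P={2,3}:  v_{2} + v_{3} = 3·v_{10} — sig = ⟨2 | 3⟩
  P={1,2,4}:  v_{1} + v_{2} + v_{4} = 0 — sig = ⟨3 | 0⟩
  P={1,2,6,8}:  v_{1} + v_{2} + v_{6} + v_{8} = v_{10} — sig = ⟨4 | 1⟩
  P={1,6,8,10}:  v_{1} + v_{6} + v_{8} + v_{10} = v_{5} — sig = ⟨4 | 1⟩
  P={1,3,6,8}:  v_{1} + v_{3} + v_{6} + v_{8} = 2·v_{5} — sig = ⟨4 | 2⟩

Hence PRS(X_Σ) =
[⟨2 | 0⟩, ⟨2 | 0⟩, ⟨2 | 1⟩, ⟨2 | 1 1⟩, ⟨2 | 1 1 1⟩, ⟨2 | 1 1 1⟩, ⟨2 | 1 1 1⟩, ⟨2 | 1 1 1⟩, ⟨2 | 1 1 1⟩, ⟨2 | 1 1 2⟩, ⟨2 | 1 1 2⟩, ⟨2 | 1 2 2⟩, ⟨2 | 2⟩, ⟨2 | 3⟩, ⟨3 | 0⟩, ⟨4 | 1⟩, ⟨4 | 1⟩, ⟨4 | 2⟩]


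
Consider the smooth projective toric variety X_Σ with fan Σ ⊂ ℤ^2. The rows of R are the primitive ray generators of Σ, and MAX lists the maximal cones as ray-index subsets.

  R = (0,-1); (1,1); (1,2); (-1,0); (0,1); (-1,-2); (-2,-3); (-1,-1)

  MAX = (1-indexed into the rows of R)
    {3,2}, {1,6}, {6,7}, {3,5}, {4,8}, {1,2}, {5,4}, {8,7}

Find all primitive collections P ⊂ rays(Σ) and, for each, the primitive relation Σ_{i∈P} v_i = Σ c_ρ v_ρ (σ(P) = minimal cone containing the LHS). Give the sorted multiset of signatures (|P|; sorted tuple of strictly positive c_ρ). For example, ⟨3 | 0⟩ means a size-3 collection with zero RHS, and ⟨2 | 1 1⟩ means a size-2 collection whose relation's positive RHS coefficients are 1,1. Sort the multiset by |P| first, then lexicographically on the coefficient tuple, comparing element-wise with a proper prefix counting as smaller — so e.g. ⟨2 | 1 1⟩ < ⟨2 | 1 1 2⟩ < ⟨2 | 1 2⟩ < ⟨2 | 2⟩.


The 20 primitive collections of Σ (r=8, n=2):

  • {1,5}:  v_{1} + v_{5} = 0  →  sig = ⟨2 | 0⟩
  • {2,8}:  v_{2} + v_{8} = 0  →  sig = ⟨2 | 0⟩
  • {3,6}:  v_{3} + v_{6} = 0  →  sig = ⟨2 | 0⟩
  • {1,3}:  v_{1} + v_{3} = v_{2}  →  sig = ⟨2 | 1⟩
  • {1,4}:  v_{1} + v_{4} = v_{8}  →  sig = ⟨2 | 1⟩
  • {1,8}:  v_{1} + v_{8} = v_{6}  →  sig = ⟨2 | 1⟩
  • {2,4}:  v_{2} + v_{4} = v_{5}  →  sig = ⟨2 | 1⟩
  • {2,5}:  v_{2} + v_{5} = v_{3}  →  sig = ⟨2 | 1⟩
  • {2,6}:  v_{2} + v_{6} = v_{1}  →  sig = ⟨2 | 1⟩
  • {2,7}:  v_{2} + v_{7} = v_{6}  →  sig = ⟨2 | 1⟩
  • {3,7}:  v_{3} + v_{7} = v_{8}  →  sig = ⟨2 | 1⟩
  • {3,8}:  v_{3} + v_{8} = v_{5}  →  sig = ⟨2 | 1⟩
  • {5,6}:  v_{5} + v_{6} = v_{8}  →  sig = ⟨2 | 1⟩
  • {5,8}:  v_{5} + v_{8} = v_{4}  →  sig = ⟨2 | 1⟩
  • {6,8}:  v_{6} + v_{8} = v_{7}  →  sig = ⟨2 | 1⟩
  • {1,7}:  v_{1} + v_{7} = 2·v_{6}  →  sig = ⟨2 | 2⟩
  • {3,4}:  v_{3} + v_{4} = 2·v_{5}  →  sig = ⟨2 | 2⟩
  • {4,6}:  v_{4} + v_{6} = 2·v_{8}  →  sig = ⟨2 | 2⟩
  • {5,7}:  v_{5} + v_{7} = 2·v_{8}  →  sig = ⟨2 | 2⟩
  • {4,7}:  v_{4} + v_{7} = 3·v_{8}  →  sig = ⟨2 | 3⟩

so the primitive-relation signature multiset is
[⟨2 | 0⟩, ⟨2 | 0⟩, ⟨2 | 0⟩, ⟨2 | 1⟩, ⟨2 | 1⟩, ⟨2 | 1⟩, ⟨2 | 1⟩, ⟨2 | 1⟩, ⟨2 | 1⟩, ⟨2 | 1⟩, ⟨2 | 1⟩, ⟨2 | 1⟩, ⟨2 | 1⟩, ⟨2 | 1⟩, ⟨2 | 1⟩, ⟨2 | 2⟩, ⟨2 | 2⟩, ⟨2 | 2⟩, ⟨2 | 2⟩, ⟨2 | 3⟩]


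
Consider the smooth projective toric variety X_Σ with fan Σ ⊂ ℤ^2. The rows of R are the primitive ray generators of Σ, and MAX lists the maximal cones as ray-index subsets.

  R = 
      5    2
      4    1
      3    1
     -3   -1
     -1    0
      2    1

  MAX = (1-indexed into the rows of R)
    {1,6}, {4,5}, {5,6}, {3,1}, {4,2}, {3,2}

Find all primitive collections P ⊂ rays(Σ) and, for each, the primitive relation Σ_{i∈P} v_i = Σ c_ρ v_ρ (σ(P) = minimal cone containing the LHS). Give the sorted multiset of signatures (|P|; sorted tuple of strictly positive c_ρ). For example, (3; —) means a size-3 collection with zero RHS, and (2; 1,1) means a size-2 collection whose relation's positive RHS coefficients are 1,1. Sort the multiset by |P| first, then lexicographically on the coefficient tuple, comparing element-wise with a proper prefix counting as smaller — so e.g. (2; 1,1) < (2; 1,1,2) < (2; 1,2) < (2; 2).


|primitive collections| = 9. Relations:

  P={3,4}:  v_{3} + v_{4} = 0  ⇒ sig = (2; —)
  P={1,4}:  v_{1} + v_{4} = v_{6}  ⇒ sig = (2; 1)
  P={2,5}:  v_{2} + v_{5} = v_{3}  ⇒ sig = (2; 1)
  P={3,5}:  v_{3} + v_{5} = v_{6}  ⇒ sig = (2; 1)
  P={3,6}:  v_{3} + v_{6} = v_{1}  ⇒ sig = (2; 1)
  P={4,6}:  v_{4} + v_{6} = v_{5}  ⇒ sig = (2; 1)
  P={1,5}:  v_{1} + v_{5} = 2·v_{6}  ⇒ sig = (2; 2)
  P={2,6}:  v_{2} + v_{6} = 2·v_{3}  ⇒ sig = (2; 2)
  P={1,2}:  v_{1} + v_{2} = 3·v_{3}  ⇒ sig = (2; 3)

Sorted signature multiset PRS(X):
    (2; —)
    (2; 1)
    (2; 1)
    (2; 1)
    (2; 1)
    (2; 1)
    (2; 2)
    (2; 2)
    (2; 3)


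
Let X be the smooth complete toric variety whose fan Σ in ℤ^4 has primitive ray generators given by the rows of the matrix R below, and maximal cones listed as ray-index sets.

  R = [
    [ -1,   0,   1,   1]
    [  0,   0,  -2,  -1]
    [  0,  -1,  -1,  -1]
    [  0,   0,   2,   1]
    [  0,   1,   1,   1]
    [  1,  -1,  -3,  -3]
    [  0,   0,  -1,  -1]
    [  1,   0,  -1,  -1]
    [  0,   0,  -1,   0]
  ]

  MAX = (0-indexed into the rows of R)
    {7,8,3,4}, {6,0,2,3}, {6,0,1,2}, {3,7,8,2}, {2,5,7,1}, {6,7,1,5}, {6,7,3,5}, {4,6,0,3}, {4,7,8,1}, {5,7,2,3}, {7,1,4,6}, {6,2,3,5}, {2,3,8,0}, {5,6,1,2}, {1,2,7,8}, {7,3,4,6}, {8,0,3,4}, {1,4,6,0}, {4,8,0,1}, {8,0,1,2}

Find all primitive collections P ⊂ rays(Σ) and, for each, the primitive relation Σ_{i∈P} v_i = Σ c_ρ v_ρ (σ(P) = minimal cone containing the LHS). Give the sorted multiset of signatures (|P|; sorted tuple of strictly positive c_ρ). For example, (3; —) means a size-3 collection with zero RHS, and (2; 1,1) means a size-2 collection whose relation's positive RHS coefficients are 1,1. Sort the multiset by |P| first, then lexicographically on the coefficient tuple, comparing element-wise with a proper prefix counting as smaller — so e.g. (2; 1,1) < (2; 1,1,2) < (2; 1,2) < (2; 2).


Minimal non-faces — 8 found among 9 rays, 20 max cones:

  {0,7}:  v_{0} + v_{7} = 0 — sig = (2; —)
  {1,3}:  v_{1} + v_{3} = 0 — sig = (2; —)
  {2,4}:  v_{2} + v_{4} = 0 — sig = (2; —)
  {6,8}:  v_{6} + v_{8} = v_{1} — sig = (2; 1)
  {0,5}:  v_{0} + v_{5} = v_{2} + v_{6} — sig = (2; 1,1)
  {4,5}:  v_{4} + v_{5} = v_{6} + v_{7} — sig = (2; 1,1)
  {5,8}:  v_{5} + v_{8} = v_{1} + v_{2} + v_{7} — sig = (2; 1,1,1)
  {2,6,7}:  v_{2} + v_{6} + v_{7} = v_{5} — sig = (3; 1)

so the primitive-relation signature multiset is
    (2; —)
    (2; —)
    (2; —)
    (2; 1)
    (2; 1,1)
    (2; 1,1)
    (2; 1,1,1)
    (3; 1)


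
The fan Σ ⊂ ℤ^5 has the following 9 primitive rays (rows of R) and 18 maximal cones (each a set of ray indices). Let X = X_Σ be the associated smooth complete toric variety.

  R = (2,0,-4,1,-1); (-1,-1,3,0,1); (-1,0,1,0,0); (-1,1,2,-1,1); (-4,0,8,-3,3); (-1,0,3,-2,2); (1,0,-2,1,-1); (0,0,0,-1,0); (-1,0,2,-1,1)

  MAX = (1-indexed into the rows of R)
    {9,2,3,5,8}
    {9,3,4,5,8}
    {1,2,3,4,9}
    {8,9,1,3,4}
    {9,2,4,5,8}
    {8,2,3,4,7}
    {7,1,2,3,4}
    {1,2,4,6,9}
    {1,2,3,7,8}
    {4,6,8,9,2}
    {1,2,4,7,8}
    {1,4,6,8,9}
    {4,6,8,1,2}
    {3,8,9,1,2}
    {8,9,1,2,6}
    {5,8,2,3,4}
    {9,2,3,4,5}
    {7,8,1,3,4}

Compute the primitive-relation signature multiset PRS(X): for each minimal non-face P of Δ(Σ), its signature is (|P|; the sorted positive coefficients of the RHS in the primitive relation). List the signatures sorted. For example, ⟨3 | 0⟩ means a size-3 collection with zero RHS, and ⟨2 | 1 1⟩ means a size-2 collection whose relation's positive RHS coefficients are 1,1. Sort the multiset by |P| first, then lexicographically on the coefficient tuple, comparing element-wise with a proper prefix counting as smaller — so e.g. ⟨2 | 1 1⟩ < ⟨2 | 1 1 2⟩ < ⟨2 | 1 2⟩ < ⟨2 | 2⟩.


9 collections generate NE(X_Σ); each relation:

  • {7,9}:  v_{7} + v_{9} = 0  so sig = ⟨2 | 0⟩
  • {5,7}:  v_{5} + v_{7} = v_{2} + v_{3} + v_{4} + v_{8}  so sig = ⟨2 | 1 1 1 1⟩
  • {6,7}:  v_{6} + v_{7} = v_{1} + v_{2} + v_{4} + v_{8}  so sig = ⟨2 | 1 1 1 1⟩
  • {5,6}:  v_{5} + v_{6} = v_{2} + v_{4} + v_{8} + 3·v_{9}  so sig = ⟨2 | 1 1 1 3⟩
  • {1,5}:  v_{1} + v_{5} = 2·v_{9}  so sig = ⟨2 | 2⟩
  • {3,6}:  v_{3} + v_{6} = 2·v_{9}  so sig = ⟨2 | 2⟩
  • {1,2,3,4,8}:  v_{1} + v_{2} + v_{3} + v_{4} + v_{8} = v_{9}  so sig = ⟨5 | 1⟩
  • {1,2,4,8,9}:  v_{1} + v_{2} + v_{4} + v_{8} + v_{9} = v_{6}  so sig = ⟨5 | 1⟩
  • {2,3,4,8,9}:  v_{2} + v_{3} + v_{4} + v_{8} + v_{9} = v_{5}  so sig = ⟨5 | 1⟩

Sorted signature multiset PRS(X):
    ⟨2 | 0⟩
    ⟨2 | 1 1 1 1⟩
    ⟨2 | 1 1 1 1⟩
    ⟨2 | 1 1 1 3⟩
    ⟨2 | 2⟩
    ⟨2 | 2⟩
    ⟨5 | 1⟩
    ⟨5 | 1⟩
    ⟨5 | 1⟩


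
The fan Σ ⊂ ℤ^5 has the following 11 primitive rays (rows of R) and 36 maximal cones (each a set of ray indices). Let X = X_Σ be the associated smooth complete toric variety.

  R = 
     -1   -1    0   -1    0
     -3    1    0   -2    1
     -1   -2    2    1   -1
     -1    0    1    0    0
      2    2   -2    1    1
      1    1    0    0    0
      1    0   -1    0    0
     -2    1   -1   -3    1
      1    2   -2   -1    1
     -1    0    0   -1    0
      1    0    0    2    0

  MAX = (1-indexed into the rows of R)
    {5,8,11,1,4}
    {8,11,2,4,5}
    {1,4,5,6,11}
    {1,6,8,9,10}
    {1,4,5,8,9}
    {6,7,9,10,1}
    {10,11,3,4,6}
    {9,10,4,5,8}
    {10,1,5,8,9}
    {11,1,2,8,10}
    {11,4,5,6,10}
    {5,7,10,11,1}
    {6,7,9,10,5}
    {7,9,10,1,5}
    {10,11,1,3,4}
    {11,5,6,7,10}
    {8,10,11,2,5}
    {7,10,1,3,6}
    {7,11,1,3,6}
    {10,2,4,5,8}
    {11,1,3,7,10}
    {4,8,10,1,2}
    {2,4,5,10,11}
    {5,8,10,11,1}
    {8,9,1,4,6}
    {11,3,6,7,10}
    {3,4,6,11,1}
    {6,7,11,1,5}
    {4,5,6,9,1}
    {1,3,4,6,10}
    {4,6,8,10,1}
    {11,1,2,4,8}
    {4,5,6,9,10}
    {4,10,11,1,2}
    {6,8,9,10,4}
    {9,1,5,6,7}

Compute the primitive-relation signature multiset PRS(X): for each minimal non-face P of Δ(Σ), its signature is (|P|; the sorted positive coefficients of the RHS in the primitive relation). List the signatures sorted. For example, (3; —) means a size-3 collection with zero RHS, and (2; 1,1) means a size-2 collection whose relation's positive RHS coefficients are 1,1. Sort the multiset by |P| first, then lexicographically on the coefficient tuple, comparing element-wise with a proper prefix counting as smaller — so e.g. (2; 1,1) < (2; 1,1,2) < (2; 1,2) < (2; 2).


Δ(Σ) — 11 vertices, 18 min non-faces:

  P={3,9}:  v_{3} + v_{9} = 0  →  sig = (2; —)
  P={4,7}:  v_{4} + v_{7} = 0  →  sig = (2; —)
  P={3,5}:  v_{3} + v_{5} = v_{11}  →  sig = (2; 1)
  P={9,11}:  v_{9} + v_{11} = v_{5}  →  sig = (2; 1)
  P={2,7}:  v_{2} + v_{7} = v_{8} + v_{10} + v_{11}  →  sig = (2; 1,1,1)
  P={3,8}:  v_{3} + v_{8} = v_{1} + v_{4} + v_{10}  →  sig = (2; 1,1,1)
  P={7,8}:  v_{7} + v_{8} = v_{1} + v_{9} + v_{10}  →  sig = (2; 1,1,1)
  P={2,9}:  v_{2} + v_{9} = v_{4} + v_{5} + v_{8} + v_{10}  →  sig = (2; 1,1,1,1)
  P={2,6}:  v_{2} + v_{6} = 2·v_{4} + v_{9} + v_{10}  →  sig = (2; 1,1,2)
  P={2,3}:  v_{2} + v_{3} = v_{1} + 2·v_{4} + 2·v_{10} + v_{11}  →  sig = (2; 1,1,2,2)
  P={6,8,11}:  v_{6} + v_{8} + v_{11} = v_{4} + v_{9}  →  sig = (3; 1,1)
  P={5,6,8}:  v_{5} + v_{6} + v_{8} = v_{4} + 2·v_{9}  →  sig = (3; 1,2)
  P={1,2,5}:  v_{1} + v_{2} + v_{5} = 2·v_{8} + 2·v_{11}  →  sig = (3; 2,2)
  P={1,6,10,11}:  v_{1} + v_{6} + v_{10} + v_{11} = 0  →  sig = (4; —)
  P={1,4,9,10}:  v_{1} + v_{4} + v_{9} + v_{10} = v_{8}  →  sig = (4; 1)
  P={1,5,6,10}:  v_{1} + v_{5} + v_{6} + v_{10} = v_{9}  →  sig = (4; 1)
  P={4,8,10,11}:  v_{4} + v_{8} + v_{10} + v_{11} = v_{2}  →  sig = (4; 1)
  P={1,4,5,10}:  v_{1} + v_{4} + v_{5} + v_{10} = v_{8} + v_{11}  →  sig = (4; 1,1)

Signatures (|P|; sorted positive RHS coefficients), sorted:
{ (2; —) ×2,  (2; 1) ×2,  (2; 1,1,1) ×3,  (2; 1,1,1,1),  (2; 1,1,2),  (2; 1,1,2,2),  (3; 1,1),  (3; 1,2),  (3; 2,2),  (4; —),  (4; 1) ×3,  (4; 1,1) }


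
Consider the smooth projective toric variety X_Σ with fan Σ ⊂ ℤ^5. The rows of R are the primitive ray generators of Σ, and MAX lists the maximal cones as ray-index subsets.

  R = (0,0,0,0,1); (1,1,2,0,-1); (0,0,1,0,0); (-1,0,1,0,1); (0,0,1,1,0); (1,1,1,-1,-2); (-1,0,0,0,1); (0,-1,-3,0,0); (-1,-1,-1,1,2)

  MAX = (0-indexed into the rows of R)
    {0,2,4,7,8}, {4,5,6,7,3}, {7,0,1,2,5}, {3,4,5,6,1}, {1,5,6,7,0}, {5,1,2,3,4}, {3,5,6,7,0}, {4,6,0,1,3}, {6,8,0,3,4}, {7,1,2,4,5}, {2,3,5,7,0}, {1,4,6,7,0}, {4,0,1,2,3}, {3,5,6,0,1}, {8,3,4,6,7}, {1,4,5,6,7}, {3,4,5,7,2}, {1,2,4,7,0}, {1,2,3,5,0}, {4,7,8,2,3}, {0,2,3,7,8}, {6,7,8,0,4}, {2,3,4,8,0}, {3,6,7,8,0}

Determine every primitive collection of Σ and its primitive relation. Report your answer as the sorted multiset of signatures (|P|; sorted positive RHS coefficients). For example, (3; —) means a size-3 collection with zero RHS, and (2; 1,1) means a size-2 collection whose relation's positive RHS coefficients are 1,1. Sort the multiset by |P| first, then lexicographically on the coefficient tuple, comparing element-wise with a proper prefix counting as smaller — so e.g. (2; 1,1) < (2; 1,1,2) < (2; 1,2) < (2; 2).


The 6 primitive collections of Σ (r=9, n=5):

  P={5,8}:  v_{5} + v_{8} = 0  so sig = (2; —)
  P={2,6}:  v_{2} + v_{6} = v_{3}  so sig = (2; 1)
  P={1,8}:  v_{1} + v_{8} = v_{0} + v_{4}  so sig = (2; 1,1)
  P={1,3,7}:  v_{1} + v_{3} + v_{7} = 0  so sig = (3; —)
  P={0,4,5}:  v_{0} + v_{4} + v_{5} = v_{1}  so sig = (3; 1)
  P={0,3,4,7}:  v_{0} + v_{3} + v_{4} + v_{7} = v_{8}  so sig = (4; 1)

Sorted signature multiset PRS(X):
[(2; —), (2; 1), (2; 1,1), (3; —), (3; 1), (4; 1)]


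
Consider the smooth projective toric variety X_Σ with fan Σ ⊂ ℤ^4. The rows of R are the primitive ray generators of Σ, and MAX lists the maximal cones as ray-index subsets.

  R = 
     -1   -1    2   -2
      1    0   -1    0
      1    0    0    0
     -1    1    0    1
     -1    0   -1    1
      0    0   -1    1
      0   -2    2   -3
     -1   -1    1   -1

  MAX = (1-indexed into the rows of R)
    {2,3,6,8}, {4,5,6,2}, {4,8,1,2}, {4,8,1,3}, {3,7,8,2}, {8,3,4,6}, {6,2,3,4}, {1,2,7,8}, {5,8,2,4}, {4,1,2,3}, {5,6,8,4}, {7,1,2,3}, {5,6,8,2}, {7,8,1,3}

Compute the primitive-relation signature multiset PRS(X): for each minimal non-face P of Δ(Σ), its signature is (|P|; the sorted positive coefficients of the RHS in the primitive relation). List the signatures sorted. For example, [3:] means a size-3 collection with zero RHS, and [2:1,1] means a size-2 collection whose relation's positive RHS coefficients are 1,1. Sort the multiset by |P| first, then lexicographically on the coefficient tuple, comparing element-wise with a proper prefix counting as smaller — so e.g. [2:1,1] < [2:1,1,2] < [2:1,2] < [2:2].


9 minimal non-faces of Δ(Σ) (on 8 rays):

  P = {1,6}:  v_{1} + v_{6} = v_{8}  ⇒ sig = [2:1]
  P = {3,5}:  v_{3} + v_{5} = v_{6}  ⇒ sig = [2:1]
  P = {4,7}:  v_{4} + v_{7} = v_{1}  ⇒ sig = [2:1]
  P = {1,5}:  v_{1} + v_{5} = v_{2} + v_{4} + 2·v_{8}  ⇒ sig = [2:1,1,2]
  P = {6,7}:  v_{6} + v_{7} = v_{2} + v_{3} + 2·v_{8}  ⇒ sig = [2:1,1,2]
  P = {5,7}:  v_{5} + v_{7} = v_{2} + 2·v_{8}  ⇒ sig = [2:1,2]
  P = {2,3,4,8}:  v_{2} + v_{3} + v_{4} + v_{8} = 0  ⇒ sig = [4:]
  P = {1,2,3,8}:  v_{1} + v_{2} + v_{3} + v_{8} = v_{7}  ⇒ sig = [4:1]
  P = {2,4,6,8}:  v_{2} + v_{4} + v_{6} + v_{8} = v_{5}  ⇒ sig = [4:1]

Hence PRS(X_Σ) =
{ [2:1] ×3,  [2:1,1,2] ×2,  [2:1,2],  [4:],  [4:1] ×2 }


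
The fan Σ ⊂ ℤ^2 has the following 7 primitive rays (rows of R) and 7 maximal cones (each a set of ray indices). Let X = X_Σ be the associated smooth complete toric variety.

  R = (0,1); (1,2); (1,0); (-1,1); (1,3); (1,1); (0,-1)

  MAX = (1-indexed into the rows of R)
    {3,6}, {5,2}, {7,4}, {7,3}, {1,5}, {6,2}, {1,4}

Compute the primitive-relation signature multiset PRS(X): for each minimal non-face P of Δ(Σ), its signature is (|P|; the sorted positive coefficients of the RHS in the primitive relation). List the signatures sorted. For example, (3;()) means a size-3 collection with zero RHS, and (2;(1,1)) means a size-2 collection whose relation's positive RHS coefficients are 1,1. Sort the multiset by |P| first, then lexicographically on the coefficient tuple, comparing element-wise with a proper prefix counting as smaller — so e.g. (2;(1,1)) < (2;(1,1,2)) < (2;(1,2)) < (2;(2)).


Primitive collections (14):

  {1,7}:  v_{1} + v_{7} = 0  so sig = (2;())
  {1,2}:  v_{1} + v_{2} = v_{5}  so sig = (2;(1))
  {1,3}:  v_{1} + v_{3} = v_{6}  so sig = (2;(1))
  {1,6}:  v_{1} + v_{6} = v_{2}  so sig = (2;(1))
  {2,7}:  v_{2} + v_{7} = v_{6}  so sig = (2;(1))
  {3,4}:  v_{3} + v_{4} = v_{1}  so sig = (2;(1))
  {5,7}:  v_{5} + v_{7} = v_{2}  so sig = (2;(1))
  {6,7}:  v_{6} + v_{7} = v_{3}  so sig = (2;(1))
  {3,5}:  v_{3} + v_{5} = v_{2} + v_{6}  so sig = (2;(1,1))
  {2,3}:  v_{2} + v_{3} = 2·v_{6}  so sig = (2;(2))
  {4,6}:  v_{4} + v_{6} = 2·v_{1}  so sig = (2;(2))
  {5,6}:  v_{5} + v_{6} = 2·v_{2}  so sig = (2;(2))
  {2,4}:  v_{2} + v_{4} = 3·v_{1}  so sig = (2;(3))
  {4,5}:  v_{4} + v_{5} = 4·v_{1}  so sig = (2;(4))

Hence PRS(X_Σ) =
{ (2;()),  (2;(1)) ×7,  (2;(1,1)),  (2;(2)) ×3,  (2;(3)),  (2;(4)) }


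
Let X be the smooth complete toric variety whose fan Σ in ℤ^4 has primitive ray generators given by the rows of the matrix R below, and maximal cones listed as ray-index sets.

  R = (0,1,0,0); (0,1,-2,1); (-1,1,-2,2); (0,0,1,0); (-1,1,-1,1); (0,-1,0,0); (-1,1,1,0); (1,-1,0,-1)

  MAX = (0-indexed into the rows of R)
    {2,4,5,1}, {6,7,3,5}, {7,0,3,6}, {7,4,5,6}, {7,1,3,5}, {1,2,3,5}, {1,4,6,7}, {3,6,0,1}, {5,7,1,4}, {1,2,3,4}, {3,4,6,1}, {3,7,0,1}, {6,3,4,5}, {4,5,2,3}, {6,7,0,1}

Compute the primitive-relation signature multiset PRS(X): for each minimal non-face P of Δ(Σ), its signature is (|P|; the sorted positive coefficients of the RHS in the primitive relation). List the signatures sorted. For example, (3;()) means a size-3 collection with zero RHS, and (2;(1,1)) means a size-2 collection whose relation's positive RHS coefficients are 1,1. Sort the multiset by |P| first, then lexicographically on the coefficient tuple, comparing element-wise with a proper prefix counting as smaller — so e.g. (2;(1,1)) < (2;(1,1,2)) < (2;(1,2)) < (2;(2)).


The 9 primitive collections of Σ (r=8, n=4):

  P={0,5}:  v_{0} + v_{5} = 0  so sig = (2;())
  P={0,4}:  v_{0} + v_{4} = v_{1} + v_{6}  so sig = (2;(1,1))
  P={2,7}:  v_{2} + v_{7} = v_{1} + v_{5}  so sig = (2;(1,1))
  P={0,2}:  v_{0} + v_{2} = v_{1} + v_{3} + v_{4}  so sig = (2;(1,1,1))
  P={2,6}:  v_{2} + v_{6} = v_{3} + 2·v_{4}  so sig = (2;(1,2))
  P={3,4,7}:  v_{3} + v_{4} + v_{7} = 0  so sig = (3;())
  P={1,5,6}:  v_{1} + v_{5} + v_{6} = v_{4}  so sig = (3;(1))
  P={1,3,4,5}:  v_{1} + v_{3} + v_{4} + v_{5} = v_{2}  so sig = (4;(1))
  P={1,3,6,7}:  v_{1} + v_{3} + v_{6} + v_{7} = v_{0}  so sig = (4;(1))

Signatures (|P|; sorted positive RHS coefficients), sorted:
{ (2;()),  (2;(1,1)) ×2,  (2;(1,1,1)),  (2;(1,2)),  (3;()),  (3;(1)),  (4;(1)) ×2 }


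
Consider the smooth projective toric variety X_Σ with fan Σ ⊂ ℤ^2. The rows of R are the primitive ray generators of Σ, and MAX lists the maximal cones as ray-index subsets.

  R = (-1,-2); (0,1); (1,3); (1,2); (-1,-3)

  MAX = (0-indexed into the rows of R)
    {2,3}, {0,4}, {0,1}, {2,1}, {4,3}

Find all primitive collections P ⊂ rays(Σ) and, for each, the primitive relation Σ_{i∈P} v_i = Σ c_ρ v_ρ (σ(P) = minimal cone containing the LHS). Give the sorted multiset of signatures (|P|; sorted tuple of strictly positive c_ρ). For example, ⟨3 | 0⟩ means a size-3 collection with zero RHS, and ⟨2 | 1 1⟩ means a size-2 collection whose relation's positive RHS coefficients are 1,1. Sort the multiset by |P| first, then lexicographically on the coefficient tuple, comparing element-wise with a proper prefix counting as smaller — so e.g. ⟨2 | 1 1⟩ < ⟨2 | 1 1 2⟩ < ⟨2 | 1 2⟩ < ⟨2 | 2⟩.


Δ(Σ) — 5 vertices, 5 min non-faces:

  {0,3}:  v_{0} + v_{3} = 0  ⇒ sig = ⟨2 | 0⟩
  {2,4}:  v_{2} + v_{4} = 0  ⇒ sig = ⟨2 | 0⟩
  {0,2}:  v_{0} + v_{2} = v_{1}  ⇒ sig = ⟨2 | 1⟩
  {1,3}:  v_{1} + v_{3} = v_{2}  ⇒ sig = ⟨2 | 1⟩
  {1,4}:  v_{1} + v_{4} = v_{0}  ⇒ sig = ⟨2 | 1⟩

Hence PRS(X_Σ) =
{ ⟨2 | 0⟩ ×2,  ⟨2 | 1⟩ ×3 }


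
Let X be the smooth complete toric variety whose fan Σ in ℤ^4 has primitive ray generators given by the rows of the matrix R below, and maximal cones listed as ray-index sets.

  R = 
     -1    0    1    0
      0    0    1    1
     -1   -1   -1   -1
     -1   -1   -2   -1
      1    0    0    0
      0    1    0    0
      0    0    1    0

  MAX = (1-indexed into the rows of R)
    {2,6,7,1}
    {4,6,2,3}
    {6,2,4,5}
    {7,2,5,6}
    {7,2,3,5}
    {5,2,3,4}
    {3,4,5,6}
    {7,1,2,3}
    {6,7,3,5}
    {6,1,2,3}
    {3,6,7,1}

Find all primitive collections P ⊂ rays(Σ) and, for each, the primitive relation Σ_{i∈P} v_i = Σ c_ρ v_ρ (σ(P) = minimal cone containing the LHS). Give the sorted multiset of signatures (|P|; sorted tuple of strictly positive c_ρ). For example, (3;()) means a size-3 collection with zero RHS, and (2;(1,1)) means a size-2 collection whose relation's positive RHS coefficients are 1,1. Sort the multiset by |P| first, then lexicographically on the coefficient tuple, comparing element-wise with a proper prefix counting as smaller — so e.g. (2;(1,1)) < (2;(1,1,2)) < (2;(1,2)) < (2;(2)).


|primitive collections| = 5. Relations:

  P = {1,5}:  v_{1} + v_{5} = v_{7} ; sig = (2;(1))
  P = {4,7}:  v_{4} + v_{7} = v_{3} ; sig = (2;(1))
  P = {1,4}:  v_{1} + v_{4} = v_{2} + 2·v_{3} + v_{6} ; sig = (2;(1,1,2))
  P = {2,3,5,6}:  v_{2} + v_{3} + v_{5} + v_{6} = 0 ; sig = (4;())
  P = {2,3,6,7}:  v_{2} + v_{3} + v_{6} + v_{7} = v_{1} ; sig = (4;(1))

so the primitive-relation signature multiset is
    |P|=2: 3 collections, coeffs (1), (1), (1,1,2)
    |P|=4: 2 collections, coeffs (), (1)
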